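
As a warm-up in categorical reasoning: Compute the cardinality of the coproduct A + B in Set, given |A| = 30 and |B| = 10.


In Set, the coproduct A + B is the disjoint union.
|A + B| = |A| + |B| = 30 + 10 = 40

40


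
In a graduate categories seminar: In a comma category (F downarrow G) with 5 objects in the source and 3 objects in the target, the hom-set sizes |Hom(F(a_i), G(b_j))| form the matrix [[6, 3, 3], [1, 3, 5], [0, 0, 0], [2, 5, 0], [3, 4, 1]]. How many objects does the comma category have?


Objects of (F downarrow G) are triples (a, b, h: F(a)->G(b)).
The count equals the sum of all entries in the hom-matrix.
sum(row 0) = 12
sum(row 1) = 9
sum(row 2) = 0
sum(row 3) = 7
sum(row 4) = 8
Grand total = 36

36


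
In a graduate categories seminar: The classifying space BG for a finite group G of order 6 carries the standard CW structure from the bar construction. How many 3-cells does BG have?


In the bar-construction CW model of BG, the n-cells are indexed by
n-tuples [g_1|...|g_n] of non-identity elements of G (degenerate
simplices with some g_i = e do not contribute cells), so there are
(|G| - 1)^n n-cells.
For dim = 3 with |G| = 6:
cells = (6 - 1)^3 = 5^3 = 125

125


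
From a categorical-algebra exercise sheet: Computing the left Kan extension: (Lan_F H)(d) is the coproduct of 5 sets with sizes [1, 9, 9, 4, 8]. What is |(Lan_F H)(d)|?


Pointwise, the left Kan extension (Lan_F H)(d) is the colimit, indexed
by the comma category (F downarrow d), of H composed with the
projection (F downarrow d) -> C. Here that colimit is given
as a coproduct (disjoint union) of sets, so its cardinality is the
sum of the sizes of the summands.
Coproduct of sets with sizes: 1 + 9 + 9 + 4 + 8
= 31

31


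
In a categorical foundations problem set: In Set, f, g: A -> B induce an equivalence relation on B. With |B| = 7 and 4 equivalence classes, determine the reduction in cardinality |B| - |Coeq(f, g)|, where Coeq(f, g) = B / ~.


The coequalizer Coeq(f, g) = B / ~ has one element per equivalence class.
|B| = 7, |Coeq(f, g)| = 4.
|B| - |Coeq(f, g)| = 7 - 4 = 3.

3


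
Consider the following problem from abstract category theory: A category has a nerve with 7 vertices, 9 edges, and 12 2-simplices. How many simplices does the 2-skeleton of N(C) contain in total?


The 2-skeleton of the nerve N(C) consists of simplices in dimensions 0, 1, 2:
  |N(C)_0| = 7 (objects)
  |N(C)_1| = 9 (morphisms)
  |N(C)_2| = 12 (composable pairs)
Total = 7 + 9 + 12 = 28

28


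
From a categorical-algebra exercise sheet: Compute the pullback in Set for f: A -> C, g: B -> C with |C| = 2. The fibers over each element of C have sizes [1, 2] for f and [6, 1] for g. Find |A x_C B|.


The pullback A x_C B consists of pairs (a, b) with f(a) = g(b).
For each element c in C, the fiber product has |f^-1(c)| * |g^-1(c)| elements.
Summing over C: 1 * 6 + 2 * 1
= 6 + 2 = 8

8


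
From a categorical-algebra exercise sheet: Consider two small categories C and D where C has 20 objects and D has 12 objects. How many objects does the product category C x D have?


The product category C x D has objects that are pairs (c, d).
Number of pairs = |Ob(C)| * |Ob(D)| = 20 * 12 = 240

240


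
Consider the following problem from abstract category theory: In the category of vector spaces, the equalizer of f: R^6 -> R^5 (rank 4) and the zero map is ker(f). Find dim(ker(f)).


The equalizer of f and the zero map is ker(f).
By the rank-nullity theorem: dim(ker(f)) = dim(domain) - rank(f).
dim(ker(f)) = 6 - 4 = 2

2


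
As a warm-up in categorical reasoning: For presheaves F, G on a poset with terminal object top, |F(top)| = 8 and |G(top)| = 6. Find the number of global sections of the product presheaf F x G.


Global sections of a presheaf on a poset with terminal top satisfy
Gamma(H) ~ H(top). Presheaves admit pointwise products, so
(F x G)(top) = F(top) x G(top) (Cartesian product).
|Gamma(F x G)| = |F(top)| * |G(top)| = 8 * 6 = 48.

48


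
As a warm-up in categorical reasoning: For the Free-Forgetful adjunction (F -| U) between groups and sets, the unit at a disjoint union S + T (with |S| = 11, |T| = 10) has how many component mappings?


The unit eta_X: X -> U(F(X)) of the Free-Forgetful adjunction
maps each element of X to a generator of F(X). For X = S + T (disjoint
union in Set), |S + T| = |S| + |T|.
Total mappings = 11 + 10 = 21.

21


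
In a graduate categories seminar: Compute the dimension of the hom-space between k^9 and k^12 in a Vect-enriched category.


In Vect-enriched categories, Hom(k^n, k^m) is the space of m x n matrices.
dim(Hom(k^9, k^12)) = 12 * 9 = 108

108


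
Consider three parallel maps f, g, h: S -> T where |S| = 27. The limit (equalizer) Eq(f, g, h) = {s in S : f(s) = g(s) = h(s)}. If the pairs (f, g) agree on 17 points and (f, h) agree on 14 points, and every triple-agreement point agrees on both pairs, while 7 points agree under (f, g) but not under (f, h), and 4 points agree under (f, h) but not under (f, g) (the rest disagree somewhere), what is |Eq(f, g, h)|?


Eq(f, g, h) is the triple-agreement set: points in S where all three
maps take the same value. Using inclusion-exclusion on the pairwise data:
Pair (f, g) agrees on 17 points; pair (f, h) on 14 points.
Points agreeing under (f, g) but not (f, h) = 7; under (f, h) but not (f, g) = 4.
Triple-agreement = agreement-in-(f, g) minus points that agree under (f, g) but not (f, h):
|Eq(f, g, h)| = 17 - 7 = 10
(cross-check via (f, h): 14 - 4 = 10.)

10


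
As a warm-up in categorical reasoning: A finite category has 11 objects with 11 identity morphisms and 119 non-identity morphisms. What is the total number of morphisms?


Each object has an identity morphism, giving 11 identities.
Adding the 119 non-identity morphisms:
Total = 11 + 119 = 130

130


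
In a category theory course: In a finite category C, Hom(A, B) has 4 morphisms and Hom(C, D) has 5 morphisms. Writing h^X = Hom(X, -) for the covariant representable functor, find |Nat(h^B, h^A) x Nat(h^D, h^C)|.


By the Yoneda lemma, Nat(h^B, h^A) is isomorphic to Hom(A, B),
so |Nat(h^B, h^A)| = |Hom(A, B)| and |Nat(h^D, h^C)| = |Hom(C, D)|.
|Hom(A, B)| = 4, |Hom(C, D)| = 5.
|Nat(h^B, h^A) x Nat(h^D, h^C)| = 4 * 5 = 20

20


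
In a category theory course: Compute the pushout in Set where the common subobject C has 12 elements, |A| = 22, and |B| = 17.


The pushout A +_C B identifies the images of C in A and B.
|A +_C B| = |A| + |B| - |C| (for injections).
= 22 + 17 - 12 = 27

27


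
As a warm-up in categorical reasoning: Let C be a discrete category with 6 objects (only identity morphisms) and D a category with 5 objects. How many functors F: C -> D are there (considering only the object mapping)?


A functor from a discrete category C to D is determined by
where each object maps. Each of the 6 objects of C can map
to any of the 5 objects of D independently.
Number of functors = 5^6 = 15625

15625


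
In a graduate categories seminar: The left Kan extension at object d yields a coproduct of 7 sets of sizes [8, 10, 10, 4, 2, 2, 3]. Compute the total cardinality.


Pointwise, the left Kan extension (Lan_F H)(d) is the colimit, indexed
by the comma category (F downarrow d), of H composed with the
projection (F downarrow d) -> C. Here that colimit is given
as a coproduct (disjoint union) of sets, so its cardinality is the
sum of the sizes of the summands.
Coproduct of sets with sizes: 8 + 10 + 10 + 4 + 2 + 2 + 3
= 39

39


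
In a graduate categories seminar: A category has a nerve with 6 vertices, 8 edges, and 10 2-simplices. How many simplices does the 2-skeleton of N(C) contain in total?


The 2-skeleton of the nerve N(C) consists of simplices in dimensions 0, 1, 2:
  |N(C)_0| = 6 (objects)
  |N(C)_1| = 8 (morphisms)
  |N(C)_2| = 10 (composable pairs)
Total = 6 + 8 + 10 = 24

24


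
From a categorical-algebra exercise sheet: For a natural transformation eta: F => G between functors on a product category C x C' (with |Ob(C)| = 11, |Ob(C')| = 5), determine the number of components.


A natural transformation eta: F => G assigns one component morphism per
object of the domain category.
The domain is the product category C x C', so
|Ob(C x C')| = |Ob(C)| * |Ob(C')| = 11 * 5 = 55.
Therefore eta has 55 component morphisms.

55


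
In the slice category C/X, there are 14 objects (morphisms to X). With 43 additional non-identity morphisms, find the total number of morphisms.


In the slice category C/X, objects are morphisms to X.
Identity morphisms: 14 (one per object of C/X).
Non-identity morphisms: 43.
Total = 14 + 43 = 57

57


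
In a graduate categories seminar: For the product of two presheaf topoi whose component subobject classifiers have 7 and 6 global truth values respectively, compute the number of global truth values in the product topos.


In a product of presheaf topoi E_1 x E_2, the subobject classifier
is Omega = Omega_1 x Omega_2 (componentwise), so
|Omega(top)| = |Omega_1(top_1)| * |Omega_2(top_2)|.
= 7 * 6 = 42.

42


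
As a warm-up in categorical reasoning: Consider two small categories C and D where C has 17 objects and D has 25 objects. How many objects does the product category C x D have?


The product category C x D has objects that are pairs (c, d).
Number of pairs = |Ob(C)| * |Ob(D)| = 17 * 25 = 425

425


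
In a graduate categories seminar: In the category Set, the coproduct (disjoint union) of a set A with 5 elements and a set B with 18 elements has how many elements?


In Set, the coproduct A + B is the disjoint union.
|A + B| = |A| + |B| = 5 + 18 = 23

23


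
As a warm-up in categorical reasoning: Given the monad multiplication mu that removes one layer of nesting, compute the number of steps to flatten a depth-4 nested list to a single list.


Each application of mu: T^2 -> T removes one layer of nesting.
Starting at depth 4 (i.e., T^4(X)), we need to reach T(X).
Number of mu applications = 4 - 1 = 3

3


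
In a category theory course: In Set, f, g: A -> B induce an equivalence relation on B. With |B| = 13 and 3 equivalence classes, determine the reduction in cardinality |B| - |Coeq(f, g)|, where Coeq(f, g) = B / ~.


The coequalizer Coeq(f, g) = B / ~ has one element per equivalence class.
|B| = 13, |Coeq(f, g)| = 3.
|B| - |Coeq(f, g)| = 13 - 3 = 10.

10


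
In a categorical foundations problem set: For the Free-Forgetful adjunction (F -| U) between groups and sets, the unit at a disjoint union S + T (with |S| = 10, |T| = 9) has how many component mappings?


The unit eta_X: X -> U(F(X)) of the Free-Forgetful adjunction
maps each element of X to a generator of F(X). For X = S + T (disjoint
union in Set), |S + T| = |S| + |T|.
Total mappings = 10 + 9 = 19.

19


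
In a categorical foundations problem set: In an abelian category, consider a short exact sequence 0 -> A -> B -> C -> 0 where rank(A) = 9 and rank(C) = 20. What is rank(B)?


For a short exact sequence 0 -> A -> B -> C -> 0,
rank is additive: rank(B) = rank(A) + rank(C).
rank(B) = 9 + 20 = 29

29


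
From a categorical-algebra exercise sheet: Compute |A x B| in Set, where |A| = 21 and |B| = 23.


In Set, the product A x B is the Cartesian product.
By the universal property, |A x B| = |A| * |B|.
|A x B| = 21 * 23 = 483

483


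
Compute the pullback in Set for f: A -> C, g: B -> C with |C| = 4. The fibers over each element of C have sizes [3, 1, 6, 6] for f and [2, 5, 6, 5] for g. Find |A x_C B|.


The pullback A x_C B consists of pairs (a, b) with f(a) = g(b).
For each element c in C, the fiber product has |f^-1(c)| * |g^-1(c)| elements.
Summing over C: 3 * 2 + 1 * 5 + 6 * 6 + 6 * 5
= 6 + 5 + 36 + 30 = 77

77


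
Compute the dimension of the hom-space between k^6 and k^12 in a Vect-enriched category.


In Vect-enriched categories, Hom(k^n, k^m) is the space of m x n matrices.
dim(Hom(k^6, k^12)) = 12 * 6 = 72

72


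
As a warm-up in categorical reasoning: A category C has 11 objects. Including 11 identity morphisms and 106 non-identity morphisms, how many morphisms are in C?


Each object has an identity morphism, giving 11 identities.
Adding the 106 non-identity morphisms:
Total = 11 + 106 = 117

117


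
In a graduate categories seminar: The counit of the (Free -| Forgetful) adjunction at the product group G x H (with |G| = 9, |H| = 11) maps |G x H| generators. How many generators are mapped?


The counit epsilon_K: F(U(K)) -> K of the Free-Forgetful adjunction
maps |K| generators of F(U(K)) into K. For K = G x H (the product group),
|G x H| = |G| * |H|.
Total generators mapped = 9 * 11 = 99.

99


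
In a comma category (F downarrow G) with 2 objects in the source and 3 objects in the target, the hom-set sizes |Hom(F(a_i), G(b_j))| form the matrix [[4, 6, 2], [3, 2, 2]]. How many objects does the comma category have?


Objects of (F downarrow G) are triples (a, b, h: F(a)->G(b)).
The count equals the sum of all entries in the hom-matrix.
sum(row 0) = 12
sum(row 1) = 7
Grand total = 19

19


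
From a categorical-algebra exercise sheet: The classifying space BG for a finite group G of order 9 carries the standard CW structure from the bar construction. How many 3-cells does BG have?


In the bar-construction CW model of BG, the n-cells are indexed by
n-tuples [g_1|...|g_n] of non-identity elements of G (degenerate
simplices with some g_i = e do not contribute cells), so there are
(|G| - 1)^n n-cells.
For dim = 3 with |G| = 9:
cells = (9 - 1)^3 = 8^3 = 512

512


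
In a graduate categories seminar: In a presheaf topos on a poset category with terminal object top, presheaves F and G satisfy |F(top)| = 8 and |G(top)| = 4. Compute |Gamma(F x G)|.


Global sections of a presheaf on a poset with terminal top satisfy
Gamma(H) ~ H(top). Presheaves admit pointwise products, so
(F x G)(top) = F(top) x G(top) (Cartesian product).
|Gamma(F x G)| = |F(top)| * |G(top)| = 8 * 4 = 32.

32


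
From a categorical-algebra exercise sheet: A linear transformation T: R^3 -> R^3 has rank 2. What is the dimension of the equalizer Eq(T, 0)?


The equalizer of f and the zero map is ker(f).
By the rank-nullity theorem: dim(ker(f)) = dim(domain) - rank(f).
dim(ker(f)) = 3 - 2 = 1

1


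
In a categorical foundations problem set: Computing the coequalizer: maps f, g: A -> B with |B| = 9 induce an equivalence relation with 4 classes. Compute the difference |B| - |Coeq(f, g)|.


The coequalizer Coeq(f, g) = B / ~ has one element per equivalence class.
|B| = 9, |Coeq(f, g)| = 4.
|B| - |Coeq(f, g)| = 9 - 4 = 5.

5


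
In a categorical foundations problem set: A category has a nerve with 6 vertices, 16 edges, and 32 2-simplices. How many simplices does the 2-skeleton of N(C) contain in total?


The 2-skeleton of the nerve N(C) consists of simplices in dimensions 0, 1, 2:
  |N(C)_0| = 6 (objects)
  |N(C)_1| = 16 (morphisms)
  |N(C)_2| = 32 (composable pairs)
Total = 6 + 16 + 32 = 54

54


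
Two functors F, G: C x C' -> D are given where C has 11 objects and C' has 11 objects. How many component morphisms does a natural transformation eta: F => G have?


A natural transformation eta: F => G assigns one component morphism per
object of the domain category.
The domain is the product category C x C', so
|Ob(C x C')| = |Ob(C)| * |Ob(C')| = 11 * 11 = 121.
Therefore eta has 121 component morphisms.

121


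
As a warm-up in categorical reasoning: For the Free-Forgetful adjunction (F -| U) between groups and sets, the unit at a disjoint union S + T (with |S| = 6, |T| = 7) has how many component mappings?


The unit eta_X: X -> U(F(X)) of the Free-Forgetful adjunction
maps each element of X to a generator of F(X). For X = S + T (disjoint
union in Set), |S + T| = |S| + |T|.
Total mappings = 6 + 7 = 13.

13


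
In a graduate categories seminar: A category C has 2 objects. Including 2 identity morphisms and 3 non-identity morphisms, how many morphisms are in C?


Each object has an identity morphism, giving 2 identities.
Adding the 3 non-identity morphisms:
Total = 2 + 3 = 5

5


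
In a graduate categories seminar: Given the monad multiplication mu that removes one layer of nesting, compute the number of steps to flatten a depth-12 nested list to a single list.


Each application of mu: T^2 -> T removes one layer of nesting.
Starting at depth 12 (i.e., T^12(X)), we need to reach T(X).
Number of mu applications = 12 - 1 = 11

11


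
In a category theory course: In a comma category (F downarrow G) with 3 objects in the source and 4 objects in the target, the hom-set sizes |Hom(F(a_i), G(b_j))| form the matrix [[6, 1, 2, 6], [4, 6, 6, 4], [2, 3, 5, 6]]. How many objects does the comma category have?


Objects of (F downarrow G) are triples (a, b, h: F(a)->G(b)).
The count equals the sum of all entries in the hom-matrix.
sum(row 0) = 15
sum(row 1) = 20
sum(row 2) = 16
Grand total = 51

51


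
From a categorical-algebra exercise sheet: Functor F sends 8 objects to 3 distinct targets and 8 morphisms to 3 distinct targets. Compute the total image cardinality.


The image of F consists of distinct objects and distinct morphisms.
|Im(F)| on objects = 3
|Im(F)| on morphisms = 3
Total image cardinality = 3 + 3 = 6

6


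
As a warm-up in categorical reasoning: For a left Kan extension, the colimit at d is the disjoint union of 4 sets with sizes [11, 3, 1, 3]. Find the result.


Pointwise, the left Kan extension (Lan_F H)(d) is the colimit, indexed
by the comma category (F downarrow d), of H composed with the
projection (F downarrow d) -> C. Here that colimit is given
as a coproduct (disjoint union) of sets, so its cardinality is the
sum of the sizes of the summands.
Coproduct of sets with sizes: 11 + 3 + 1 + 3
= 18

18


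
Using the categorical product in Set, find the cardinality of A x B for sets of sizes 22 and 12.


In Set, the product A x B is the Cartesian product.
By the universal property, |A x B| = |A| * |B|.
|A x B| = 22 * 12 = 264

264


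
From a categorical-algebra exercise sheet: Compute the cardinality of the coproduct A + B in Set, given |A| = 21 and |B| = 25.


In Set, the coproduct A + B is the disjoint union.
|A + B| = |A| + |B| = 21 + 25 = 46

46


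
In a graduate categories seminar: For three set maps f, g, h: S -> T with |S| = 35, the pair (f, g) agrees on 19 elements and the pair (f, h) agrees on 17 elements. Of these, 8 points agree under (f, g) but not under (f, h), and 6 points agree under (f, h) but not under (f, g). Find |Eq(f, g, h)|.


Eq(f, g, h) is the triple-agreement set: points in S where all three
maps take the same value. Using inclusion-exclusion on the pairwise data:
Pair (f, g) agrees on 19 points; pair (f, h) on 17 points.
Points agreeing under (f, g) but not (f, h) = 8; under (f, h) but not (f, g) = 6.
Triple-agreement = agreement-in-(f, g) minus points that agree under (f, g) but not (f, h):
|Eq(f, g, h)| = 19 - 8 = 11
(cross-check via (f, h): 17 - 6 = 11.)

11


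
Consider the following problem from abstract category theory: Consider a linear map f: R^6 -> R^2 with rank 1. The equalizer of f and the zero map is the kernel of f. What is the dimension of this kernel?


The equalizer of f and the zero map is ker(f).
By the rank-nullity theorem: dim(ker(f)) = dim(domain) - rank(f).
dim(ker(f)) = 6 - 1 = 5

5


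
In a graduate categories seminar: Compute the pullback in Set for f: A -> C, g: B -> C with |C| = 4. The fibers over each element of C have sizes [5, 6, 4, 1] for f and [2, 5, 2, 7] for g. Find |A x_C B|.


The pullback A x_C B consists of pairs (a, b) with f(a) = g(b).
For each element c in C, the fiber product has |f^-1(c)| * |g^-1(c)| elements.
Summing over C: 5 * 2 + 6 * 5 + 4 * 2 + 1 * 7
= 10 + 30 + 8 + 7 = 55

55


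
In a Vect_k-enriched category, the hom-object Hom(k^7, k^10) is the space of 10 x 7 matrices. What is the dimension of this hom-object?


In Vect-enriched categories, Hom(k^n, k^m) is the space of m x n matrices.
dim(Hom(k^7, k^10)) = 10 * 7 = 70

70


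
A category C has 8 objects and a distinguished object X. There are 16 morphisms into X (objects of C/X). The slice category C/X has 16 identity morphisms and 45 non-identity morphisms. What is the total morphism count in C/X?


In the slice category C/X, objects are morphisms to X.
Identity morphisms: 16 (one per object of C/X).
Non-identity morphisms: 45.
Total = 16 + 45 = 61

61


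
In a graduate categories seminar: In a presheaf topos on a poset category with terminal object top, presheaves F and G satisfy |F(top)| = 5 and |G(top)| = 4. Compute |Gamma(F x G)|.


Global sections of a presheaf on a poset with terminal top satisfy
Gamma(H) ~ H(top). Presheaves admit pointwise products, so
(F x G)(top) = F(top) x G(top) (Cartesian product).
|Gamma(F x G)| = |F(top)| * |G(top)| = 5 * 4 = 20.

20


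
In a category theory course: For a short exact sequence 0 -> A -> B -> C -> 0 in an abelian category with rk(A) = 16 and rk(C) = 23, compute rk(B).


For a short exact sequence 0 -> A -> B -> C -> 0,
rank is additive: rank(B) = rank(A) + rank(C).
rank(B) = 16 + 23 = 39

39


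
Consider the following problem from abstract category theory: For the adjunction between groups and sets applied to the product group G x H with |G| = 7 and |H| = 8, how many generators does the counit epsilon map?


The counit epsilon_K: F(U(K)) -> K of the Free-Forgetful adjunction
maps |K| generators of F(U(K)) into K. For K = G x H (the product group),
|G x H| = |G| * |H|.
Total generators mapped = 7 * 8 = 56.

56


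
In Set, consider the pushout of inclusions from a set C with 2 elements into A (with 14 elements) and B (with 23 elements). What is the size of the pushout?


The pushout A +_C B identifies the images of C in A and B.
|A +_C B| = |A| + |B| - |C| (for injections).
= 14 + 23 - 2 = 35

35


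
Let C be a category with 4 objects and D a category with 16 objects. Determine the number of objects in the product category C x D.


The product category C x D has objects that are pairs (c, d).
Number of pairs = |Ob(C)| * |Ob(D)| = 4 * 16 = 64

64


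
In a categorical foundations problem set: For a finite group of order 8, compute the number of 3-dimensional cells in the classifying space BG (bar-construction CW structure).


In the bar-construction CW model of BG, the n-cells are indexed by
n-tuples [g_1|...|g_n] of non-identity elements of G (degenerate
simplices with some g_i = e do not contribute cells), so there are
(|G| - 1)^n n-cells.
For dim = 3 with |G| = 8:
cells = (8 - 1)^3 = 7^3 = 343

343


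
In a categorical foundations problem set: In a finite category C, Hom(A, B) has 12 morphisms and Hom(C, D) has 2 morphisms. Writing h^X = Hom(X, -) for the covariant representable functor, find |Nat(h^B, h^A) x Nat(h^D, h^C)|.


By the Yoneda lemma, Nat(h^B, h^A) is isomorphic to Hom(A, B),
so |Nat(h^B, h^A)| = |Hom(A, B)| and |Nat(h^D, h^C)| = |Hom(C, D)|.
|Hom(A, B)| = 12, |Hom(C, D)| = 2.
|Nat(h^B, h^A) x Nat(h^D, h^C)| = 12 * 2 = 24

24


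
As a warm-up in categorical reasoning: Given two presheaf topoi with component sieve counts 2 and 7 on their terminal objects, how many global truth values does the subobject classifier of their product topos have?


In a product of presheaf topoi E_1 x E_2, the subobject classifier
is Omega = Omega_1 x Omega_2 (componentwise), so
|Omega(top)| = |Omega_1(top_1)| * |Omega_2(top_2)|.
= 2 * 7 = 14.

14


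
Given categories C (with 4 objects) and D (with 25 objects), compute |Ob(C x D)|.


The product category C x D has objects that are pairs (c, d).
Number of pairs = |Ob(C)| * |Ob(D)| = 4 * 25 = 100

100


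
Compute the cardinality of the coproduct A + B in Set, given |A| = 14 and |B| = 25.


In Set, the coproduct A + B is the disjoint union.
|A + B| = |A| + |B| = 14 + 25 = 39

39


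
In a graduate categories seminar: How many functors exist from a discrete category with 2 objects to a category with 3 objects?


A functor from a discrete category C to D is determined by
where each object maps. Each of the 2 objects of C can map
to any of the 3 objects of D independently.
Number of functors = 3^2 = 9

9


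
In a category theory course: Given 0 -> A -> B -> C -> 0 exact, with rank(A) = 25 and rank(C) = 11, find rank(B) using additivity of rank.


For a short exact sequence 0 -> A -> B -> C -> 0,
rank is additive: rank(B) = rank(A) + rank(C).
rank(B) = 25 + 11 = 36

36


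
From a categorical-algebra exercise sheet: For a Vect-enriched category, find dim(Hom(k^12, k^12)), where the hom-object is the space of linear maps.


In Vect-enriched categories, Hom(k^n, k^m) is the space of m x n matrices.
dim(Hom(k^12, k^12)) = 12 * 12 = 144

144


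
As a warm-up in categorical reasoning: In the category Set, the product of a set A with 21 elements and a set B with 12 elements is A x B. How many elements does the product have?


In Set, the product A x B is the Cartesian product.
By the universal property, |A x B| = |A| * |B|.
|A x B| = 21 * 12 = 252

252


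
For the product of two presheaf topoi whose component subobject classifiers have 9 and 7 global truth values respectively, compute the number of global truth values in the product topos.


In a product of presheaf topoi E_1 x E_2, the subobject classifier
is Omega = Omega_1 x Omega_2 (componentwise), so
|Omega(top)| = |Omega_1(top_1)| * |Omega_2(top_2)|.
= 9 * 7 = 63.

63


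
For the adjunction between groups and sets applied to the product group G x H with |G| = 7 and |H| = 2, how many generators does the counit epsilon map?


The counit epsilon_K: F(U(K)) -> K of the Free-Forgetful adjunction
maps |K| generators of F(U(K)) into K. For K = G x H (the product group),
|G x H| = |G| * |H|.
Total generators mapped = 7 * 2 = 14.

14


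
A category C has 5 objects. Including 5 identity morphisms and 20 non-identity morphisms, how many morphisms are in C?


Each object has an identity morphism, giving 5 identities.
Adding the 20 non-identity morphisms:
Total = 5 + 20 = 25

25


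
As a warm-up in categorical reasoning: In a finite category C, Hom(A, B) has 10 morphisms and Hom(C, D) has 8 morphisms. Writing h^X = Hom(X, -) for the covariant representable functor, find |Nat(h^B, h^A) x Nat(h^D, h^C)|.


By the Yoneda lemma, Nat(h^B, h^A) is isomorphic to Hom(A, B),
so |Nat(h^B, h^A)| = |Hom(A, B)| and |Nat(h^D, h^C)| = |Hom(C, D)|.
|Hom(A, B)| = 10, |Hom(C, D)| = 8.
|Nat(h^B, h^A) x Nat(h^D, h^C)| = 10 * 8 = 80

80


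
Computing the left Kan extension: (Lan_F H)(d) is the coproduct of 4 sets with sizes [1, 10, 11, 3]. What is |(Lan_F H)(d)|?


Pointwise, the left Kan extension (Lan_F H)(d) is the colimit, indexed
by the comma category (F downarrow d), of H composed with the
projection (F downarrow d) -> C. Here that colimit is given
as a coproduct (disjoint union) of sets, so its cardinality is the
sum of the sizes of the summands.
Coproduct of sets with sizes: 1 + 10 + 11 + 3
= 25

25


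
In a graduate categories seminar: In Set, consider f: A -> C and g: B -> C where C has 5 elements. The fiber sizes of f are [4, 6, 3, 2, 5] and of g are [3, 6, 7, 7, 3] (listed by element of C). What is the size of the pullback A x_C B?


The pullback A x_C B consists of pairs (a, b) with f(a) = g(b).
For each element c in C, the fiber product has |f^-1(c)| * |g^-1(c)| elements.
Summing over C: 4 * 3 + 6 * 6 + 3 * 7 + 2 * 7 + 5 * 3
= 12 + 36 + 21 + 14 + 15 = 98

98


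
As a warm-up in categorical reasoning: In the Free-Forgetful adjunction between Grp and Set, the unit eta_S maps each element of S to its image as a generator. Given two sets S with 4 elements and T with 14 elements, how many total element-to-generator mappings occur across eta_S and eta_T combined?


The unit eta_X: X -> U(F(X)) of the Free-Forgetful adjunction
maps each element of X to a generator of F(X). For X = S + T (disjoint
union in Set), |S + T| = |S| + |T|.
Total mappings = 4 + 14 = 18.

18


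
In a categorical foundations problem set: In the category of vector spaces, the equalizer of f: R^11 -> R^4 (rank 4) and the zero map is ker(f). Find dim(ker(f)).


The equalizer of f and the zero map is ker(f).
By the rank-nullity theorem: dim(ker(f)) = dim(domain) - rank(f).
dim(ker(f)) = 11 - 4 = 7

7


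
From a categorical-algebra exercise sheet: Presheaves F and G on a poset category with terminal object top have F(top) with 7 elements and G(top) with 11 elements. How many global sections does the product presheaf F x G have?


Global sections of a presheaf on a poset with terminal top satisfy
Gamma(H) ~ H(top). Presheaves admit pointwise products, so
(F x G)(top) = F(top) x G(top) (Cartesian product).
|Gamma(F x G)| = |F(top)| * |G(top)| = 7 * 11 = 77.

77


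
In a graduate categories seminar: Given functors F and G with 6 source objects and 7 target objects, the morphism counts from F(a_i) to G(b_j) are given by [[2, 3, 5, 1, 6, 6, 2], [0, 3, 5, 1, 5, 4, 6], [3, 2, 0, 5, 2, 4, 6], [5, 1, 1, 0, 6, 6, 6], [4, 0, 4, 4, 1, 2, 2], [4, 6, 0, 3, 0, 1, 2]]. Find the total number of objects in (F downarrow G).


Objects of (F downarrow G) are triples (a, b, h: F(a)->G(b)).
The count equals the sum of all entries in the hom-matrix.
sum(row 0) = 25
sum(row 1) = 24
sum(row 2) = 22
sum(row 3) = 25
sum(row 4) = 17
sum(row 5) = 16
Grand total = 129

129


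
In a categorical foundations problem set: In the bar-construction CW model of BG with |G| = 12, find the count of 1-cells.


In the bar-construction CW model of BG, the n-cells are indexed by
n-tuples [g_1|...|g_n] of non-identity elements of G (degenerate
simplices with some g_i = e do not contribute cells), so there are
(|G| - 1)^n n-cells.
For dim = 1 with |G| = 12:
cells = (12 - 1)^1 = 11^1 = 11

11


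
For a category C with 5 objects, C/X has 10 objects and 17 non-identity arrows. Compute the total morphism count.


In the slice category C/X, objects are morphisms to X.
Identity morphisms: 10 (one per object of C/X).
Non-identity morphisms: 17.
Total = 10 + 17 = 27

27


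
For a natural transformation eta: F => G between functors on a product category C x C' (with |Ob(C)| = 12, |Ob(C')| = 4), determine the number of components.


A natural transformation eta: F => G assigns one component morphism per
object of the domain category.
The domain is the product category C x C', so
|Ob(C x C')| = |Ob(C)| * |Ob(C')| = 12 * 4 = 48.
Therefore eta has 48 component morphisms.

48


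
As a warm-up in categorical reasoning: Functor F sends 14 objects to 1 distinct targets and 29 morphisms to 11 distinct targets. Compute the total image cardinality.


The image of F consists of distinct objects and distinct morphisms.
|Im(F)| on objects = 1
|Im(F)| on morphisms = 11
Total image cardinality = 1 + 11 = 12

12


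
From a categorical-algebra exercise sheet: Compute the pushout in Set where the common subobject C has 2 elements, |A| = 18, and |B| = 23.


The pushout A +_C B identifies the images of C in A and B.
|A +_C B| = |A| + |B| - |C| (for injections).
= 18 + 23 - 2 = 39

39


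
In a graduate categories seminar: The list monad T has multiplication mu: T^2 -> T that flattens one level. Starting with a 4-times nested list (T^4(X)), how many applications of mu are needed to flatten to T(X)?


Each application of mu: T^2 -> T removes one layer of nesting.
Starting at depth 4 (i.e., T^4(X)), we need to reach T(X).
Number of mu applications = 4 - 1 = 3

3


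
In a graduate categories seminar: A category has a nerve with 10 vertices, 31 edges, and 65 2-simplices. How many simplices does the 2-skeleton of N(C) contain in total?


The 2-skeleton of the nerve N(C) consists of simplices in dimensions 0, 1, 2:
  |N(C)_0| = 10 (objects)
  |N(C)_1| = 31 (morphisms)
  |N(C)_2| = 65 (composable pairs)
Total = 10 + 31 + 65 = 106

106


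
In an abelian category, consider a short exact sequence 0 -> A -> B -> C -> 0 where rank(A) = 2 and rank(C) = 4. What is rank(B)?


For a short exact sequence 0 -> A -> B -> C -> 0,
rank is additive: rank(B) = rank(A) + rank(C).
rank(B) = 2 + 4 = 6

6


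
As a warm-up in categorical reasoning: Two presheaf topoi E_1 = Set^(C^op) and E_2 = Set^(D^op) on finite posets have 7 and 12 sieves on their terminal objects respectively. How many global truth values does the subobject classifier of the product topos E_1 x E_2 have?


In a product of presheaf topoi E_1 x E_2, the subobject classifier
is Omega = Omega_1 x Omega_2 (componentwise), so
|Omega(top)| = |Omega_1(top_1)| * |Omega_2(top_2)|.
= 7 * 12 = 84.

84


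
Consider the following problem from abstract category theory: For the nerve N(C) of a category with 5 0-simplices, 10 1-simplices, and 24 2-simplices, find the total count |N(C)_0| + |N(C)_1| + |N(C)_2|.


The 2-skeleton of the nerve N(C) consists of simplices in dimensions 0, 1, 2:
  |N(C)_0| = 5 (objects)
  |N(C)_1| = 10 (morphisms)
  |N(C)_2| = 24 (composable pairs)
Total = 5 + 10 + 24 = 39

39


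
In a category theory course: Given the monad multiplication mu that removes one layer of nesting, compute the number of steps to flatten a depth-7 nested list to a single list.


Each application of mu: T^2 -> T removes one layer of nesting.
Starting at depth 7 (i.e., T^7(X)), we need to reach T(X).
Number of mu applications = 7 - 1 = 6

6


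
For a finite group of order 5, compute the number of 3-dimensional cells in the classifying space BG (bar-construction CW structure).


In the bar-construction CW model of BG, the n-cells are indexed by
n-tuples [g_1|...|g_n] of non-identity elements of G (degenerate
simplices with some g_i = e do not contribute cells), so there are
(|G| - 1)^n n-cells.
For dim = 3 with |G| = 5:
cells = (5 - 1)^3 = 4^3 = 64

64


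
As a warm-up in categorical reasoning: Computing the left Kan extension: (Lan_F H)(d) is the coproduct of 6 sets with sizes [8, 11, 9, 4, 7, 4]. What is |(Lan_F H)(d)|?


Pointwise, the left Kan extension (Lan_F H)(d) is the colimit, indexed
by the comma category (F downarrow d), of H composed with the
projection (F downarrow d) -> C. Here that colimit is given
as a coproduct (disjoint union) of sets, so its cardinality is the
sum of the sizes of the summands.
Coproduct of sets with sizes: 8 + 11 + 9 + 4 + 7 + 4
= 43

43


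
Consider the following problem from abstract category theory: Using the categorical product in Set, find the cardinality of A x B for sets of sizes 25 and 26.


In Set, the product A x B is the Cartesian product.
By the universal property, |A x B| = |A| * |B|.
|A x B| = 25 * 26 = 650

650


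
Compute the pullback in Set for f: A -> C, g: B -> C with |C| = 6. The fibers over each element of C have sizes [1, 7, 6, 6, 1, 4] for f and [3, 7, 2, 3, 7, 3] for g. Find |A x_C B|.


The pullback A x_C B consists of pairs (a, b) with f(a) = g(b).
For each element c in C, the fiber product has |f^-1(c)| * |g^-1(c)| elements.
Summing over C: 1 * 3 + 7 * 7 + 6 * 2 + 6 * 3 + 1 * 7 + 4 * 3
= 3 + 49 + 12 + 18 + 7 + 12 = 101

101


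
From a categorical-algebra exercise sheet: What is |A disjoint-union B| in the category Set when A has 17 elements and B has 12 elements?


In Set, the coproduct A + B is the disjoint union.
|A + B| = |A| + |B| = 17 + 12 = 29

29


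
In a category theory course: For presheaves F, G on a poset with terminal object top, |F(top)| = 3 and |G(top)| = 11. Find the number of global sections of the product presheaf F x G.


Global sections of a presheaf on a poset with terminal top satisfy
Gamma(H) ~ H(top). Presheaves admit pointwise products, so
(F x G)(top) = F(top) x G(top) (Cartesian product).
|Gamma(F x G)| = |F(top)| * |G(top)| = 3 * 11 = 33.

33


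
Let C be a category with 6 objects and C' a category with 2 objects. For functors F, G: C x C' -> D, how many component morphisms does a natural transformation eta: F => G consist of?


A natural transformation eta: F => G assigns one component morphism per
object of the domain category.
The domain is the product category C x C', so
|Ob(C x C')| = |Ob(C)| * |Ob(C')| = 6 * 2 = 12.
Therefore eta has 12 component morphisms.

12


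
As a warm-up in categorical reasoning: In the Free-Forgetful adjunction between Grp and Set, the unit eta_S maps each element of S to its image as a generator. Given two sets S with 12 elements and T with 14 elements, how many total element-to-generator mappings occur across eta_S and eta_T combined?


The unit eta_X: X -> U(F(X)) of the Free-Forgetful adjunction
maps each element of X to a generator of F(X). For X = S + T (disjoint
union in Set), |S + T| = |S| + |T|.
Total mappings = 12 + 14 = 26.

26


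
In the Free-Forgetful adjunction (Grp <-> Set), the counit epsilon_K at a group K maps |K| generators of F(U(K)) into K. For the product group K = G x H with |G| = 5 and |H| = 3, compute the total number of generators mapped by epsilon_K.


The counit epsilon_K: F(U(K)) -> K of the Free-Forgetful adjunction
maps |K| generators of F(U(K)) into K. For K = G x H (the product group),
|G x H| = |G| * |H|.
Total generators mapped = 5 * 3 = 15.

15


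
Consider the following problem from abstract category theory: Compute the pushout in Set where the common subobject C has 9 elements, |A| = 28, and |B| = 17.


The pushout A +_C B identifies the images of C in A and B.
|A +_C B| = |A| + |B| - |C| (for injections).
= 28 + 17 - 9 = 36

36


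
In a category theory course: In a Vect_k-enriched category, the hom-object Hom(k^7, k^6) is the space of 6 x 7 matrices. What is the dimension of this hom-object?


In Vect-enriched categories, Hom(k^n, k^m) is the space of m x n matrices.
dim(Hom(k^7, k^6)) = 6 * 7 = 42

42


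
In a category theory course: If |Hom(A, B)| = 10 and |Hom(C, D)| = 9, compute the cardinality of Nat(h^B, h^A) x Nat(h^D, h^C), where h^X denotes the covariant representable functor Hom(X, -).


By the Yoneda lemma, Nat(h^B, h^A) is isomorphic to Hom(A, B),
so |Nat(h^B, h^A)| = |Hom(A, B)| and |Nat(h^D, h^C)| = |Hom(C, D)|.
|Hom(A, B)| = 10, |Hom(C, D)| = 9.
|Nat(h^B, h^A) x Nat(h^D, h^C)| = 10 * 9 = 90

90


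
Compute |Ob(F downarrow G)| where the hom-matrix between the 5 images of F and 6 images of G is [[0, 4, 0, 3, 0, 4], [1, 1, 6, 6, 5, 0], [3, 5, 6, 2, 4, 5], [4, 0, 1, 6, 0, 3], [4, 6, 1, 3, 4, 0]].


Objects of (F downarrow G) are triples (a, b, h: F(a)->G(b)).
The count equals the sum of all entries in the hom-matrix.
sum(row 0) = 11
sum(row 1) = 19
sum(row 2) = 25
sum(row 3) = 14
sum(row 4) = 18
Grand total = 87

87


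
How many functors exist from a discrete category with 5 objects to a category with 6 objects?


A functor from a discrete category C to D is determined by
where each object maps. Each of the 5 objects of C can map
to any of the 6 objects of D independently.
Number of functors = 6^5 = 7776

7776


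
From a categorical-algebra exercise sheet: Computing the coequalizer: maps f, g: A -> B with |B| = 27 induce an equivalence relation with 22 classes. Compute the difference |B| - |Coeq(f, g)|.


The coequalizer Coeq(f, g) = B / ~ has one element per equivalence class.
|B| = 27, |Coeq(f, g)| = 22.
|B| - |Coeq(f, g)| = 27 - 22 = 5.

5


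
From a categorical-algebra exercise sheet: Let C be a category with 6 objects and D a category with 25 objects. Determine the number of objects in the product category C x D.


The product category C x D has objects that are pairs (c, d).
Number of pairs = |Ob(C)| * |Ob(D)| = 6 * 25 = 150

150


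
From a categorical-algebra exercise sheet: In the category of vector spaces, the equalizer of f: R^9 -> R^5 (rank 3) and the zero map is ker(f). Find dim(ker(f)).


The equalizer of f and the zero map is ker(f).
By the rank-nullity theorem: dim(ker(f)) = dim(domain) - rank(f).
dim(ker(f)) = 9 - 3 = 6

6


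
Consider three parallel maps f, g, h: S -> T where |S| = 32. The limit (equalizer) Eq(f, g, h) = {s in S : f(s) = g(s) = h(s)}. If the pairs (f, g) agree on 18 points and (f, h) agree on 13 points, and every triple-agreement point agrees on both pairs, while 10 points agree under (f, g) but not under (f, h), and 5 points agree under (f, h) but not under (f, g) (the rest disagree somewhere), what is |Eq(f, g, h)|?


Eq(f, g, h) is the triple-agreement set: points in S where all three
maps take the same value. Using inclusion-exclusion on the pairwise data:
Pair (f, g) agrees on 18 points; pair (f, h) on 13 points.
Points agreeing under (f, g) but not (f, h) = 10; under (f, h) but not (f, g) = 5.
Triple-agreement = agreement-in-(f, g) minus points that agree under (f, g) but not (f, h):
|Eq(f, g, h)| = 18 - 10 = 8
(cross-check via (f, h): 13 - 5 = 8.)

8
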